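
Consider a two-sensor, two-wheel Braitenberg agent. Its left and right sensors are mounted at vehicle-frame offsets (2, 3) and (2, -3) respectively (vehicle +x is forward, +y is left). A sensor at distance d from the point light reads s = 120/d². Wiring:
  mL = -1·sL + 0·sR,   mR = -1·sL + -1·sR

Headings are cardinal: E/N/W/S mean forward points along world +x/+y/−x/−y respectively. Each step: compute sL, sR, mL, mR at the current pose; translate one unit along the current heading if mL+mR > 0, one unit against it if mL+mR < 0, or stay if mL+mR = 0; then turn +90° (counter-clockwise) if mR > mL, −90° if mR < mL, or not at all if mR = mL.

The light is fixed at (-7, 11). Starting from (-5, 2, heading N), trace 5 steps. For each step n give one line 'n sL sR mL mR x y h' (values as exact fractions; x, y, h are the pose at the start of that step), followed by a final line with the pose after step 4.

0 12/5 60/37 -12/5 -744/185 -5 2 N
1 24/13 24/37 -24/13 -1200/481 -5 1 E
2 3/4 30/37 -3/4 -231/148 -6 1 S
3 24/29 120/37 -24/29 -4368/1073 -6 2 W
4 12/5 60/37 -12/5 -744/185 -5 2 N
final -5 1 E

n=0: pose=(-5,2,N); sL=12/5, sR=60/37; mL=-12/5, mR=-744/185; mL+mR=-1188/185 → advance -1; mR−mL=-60/37 → turn -1·90°
n=1: pose=(-5,1,E); sL=24/13, sR=24/37; mL=-24/13, mR=-1200/481; mL+mR=-2088/481 → advance -1; mR−mL=-24/37 → turn -1·90°
n=2: pose=(-6,1,S); sL=3/4, sR=30/37; mL=-3/4, mR=-231/148; mL+mR=-171/74 → advance -1; mR−mL=-30/37 → turn -1·90°
n=3: pose=(-6,2,W); sL=24/29, sR=120/37; mL=-24/29, mR=-4368/1073; mL+mR=-5256/1073 → advance -1; mR−mL=-120/37 → turn -1·90°
n=4: pose=(-5,2,N); sL=12/5, sR=60/37; mL=-12/5, mR=-744/185; mL+mR=-1188/185 → advance -1; mR−mL=-60/37 → turn -1·90°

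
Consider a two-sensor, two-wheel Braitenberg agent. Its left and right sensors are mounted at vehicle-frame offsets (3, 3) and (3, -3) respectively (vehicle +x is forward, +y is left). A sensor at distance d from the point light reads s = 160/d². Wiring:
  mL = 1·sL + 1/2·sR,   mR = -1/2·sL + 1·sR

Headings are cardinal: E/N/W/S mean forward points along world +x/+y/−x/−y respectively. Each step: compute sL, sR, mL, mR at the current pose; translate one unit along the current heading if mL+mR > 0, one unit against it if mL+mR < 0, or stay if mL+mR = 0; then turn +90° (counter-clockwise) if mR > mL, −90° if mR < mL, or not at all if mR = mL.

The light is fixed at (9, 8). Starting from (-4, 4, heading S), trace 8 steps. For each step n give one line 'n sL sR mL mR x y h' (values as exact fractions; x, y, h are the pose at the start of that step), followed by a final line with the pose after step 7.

n=0: pose=(-4,4,S); sL=160/149, sR=32/61; mL=12144/9089, mR=-112/9089; mL+mR=12032/9089 → advance +1; mR−mL=-12256/9089 → turn -1·90°
n=1: pose=(-4,3,W); sL=1/2, sR=8/13; mL=21/26, mR=19/52; mL+mR=61/52 → advance +1; mR−mL=-23/52 → turn -1·90°
n=2: pose=(-5,3,N); sL=160/293, sR=32/25; mL=8688/7325, mR=7376/7325; mL+mR=16064/7325 → advance +1; mR−mL=-1312/7325 → turn -1·90°
n=3: pose=(-5,4,E); sL=80/61, sR=16/17; mL=1848/1037, mR=296/1037; mL+mR=2144/1037 → advance +1; mR−mL=-1552/1037 → turn -1·90°
n=4: pose=(-4,4,S); sL=160/149, sR=32/61; mL=12144/9089, mR=-112/9089; mL+mR=12032/9089 → advance +1; mR−mL=-12256/9089 → turn -1·90°
n=5: pose=(-4,3,W); sL=1/2, sR=8/13; mL=21/26, mR=19/52; mL+mR=61/52 → advance +1; mR−mL=-23/52 → turn -1·90°
n=6: pose=(-5,3,N); sL=160/293, sR=32/25; mL=8688/7325, mR=7376/7325; mL+mR=16064/7325 → advance +1; mR−mL=-1312/7325 → turn -1·90°
n=7: pose=(-5,4,E); sL=80/61, sR=16/17; mL=1848/1037, mR=296/1037; mL+mR=2144/1037 → advance +1; mR−mL=-1552/1037 → turn -1·90°

0 160/149 32/61 12144/9089 -112/9089 -4 4 S
1 1/2 8/13 21/26 19/52 -4 3 W
2 160/293 32/25 8688/7325 7376/7325 -5 3 N
3 80/61 16/17 1848/1037 296/1037 -5 4 E
4 160/149 32/61 12144/9089 -112/9089 -4 4 S
5 1/2 8/13 21/26 19/52 -4 3 W
6 160/293 32/25 8688/7325 7376/7325 -5 3 N
7 80/61 16/17 1848/1037 296/1037 -5 4 E
final -4 4 S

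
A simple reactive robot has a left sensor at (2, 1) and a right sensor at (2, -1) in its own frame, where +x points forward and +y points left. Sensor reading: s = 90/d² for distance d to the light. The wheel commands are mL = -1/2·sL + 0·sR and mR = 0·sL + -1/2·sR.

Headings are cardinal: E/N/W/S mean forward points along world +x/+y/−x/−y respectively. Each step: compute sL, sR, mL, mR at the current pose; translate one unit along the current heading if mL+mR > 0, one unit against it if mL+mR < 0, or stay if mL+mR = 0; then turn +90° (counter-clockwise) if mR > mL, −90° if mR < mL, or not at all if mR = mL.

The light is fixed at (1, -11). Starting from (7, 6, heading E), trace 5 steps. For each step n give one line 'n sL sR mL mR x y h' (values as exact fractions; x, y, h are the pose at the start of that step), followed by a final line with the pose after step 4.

0 45/194 9/32 -45/388 -9/64 7 6 E
1 10/29 90/241 -5/29 -45/241 6 6 S
2 45/149 9/37 -45/298 -9/74 6 7 W
3 18/61 90/281 -9/61 -45/281 7 7 S
4 9/34 45/208 -9/68 -45/416 7 8 W
final 8 8 S

n=0: pose=(7,6,E); sL=45/194, sR=9/32; mL=-45/388, mR=-9/64; mL+mR=-1593/6208 → advance -1; mR−mL=-153/6208 → turn -1·90°
n=1: pose=(6,6,S); sL=10/29, sR=90/241; mL=-5/29, mR=-45/241; mL+mR=-2510/6989 → advance -1; mR−mL=-100/6989 → turn -1·90°
n=2: pose=(6,7,W); sL=45/149, sR=9/37; mL=-45/298, mR=-9/74; mL+mR=-1503/5513 → advance -1; mR−mL=162/5513 → turn +1·90°
n=3: pose=(7,7,S); sL=18/61, sR=90/281; mL=-9/61, mR=-45/281; mL+mR=-5274/17141 → advance -1; mR−mL=-216/17141 → turn -1·90°
n=4: pose=(7,8,W); sL=9/34, sR=45/208; mL=-9/68, mR=-45/416; mL+mR=-1701/7072 → advance -1; mR−mL=171/7072 → turn +1·90°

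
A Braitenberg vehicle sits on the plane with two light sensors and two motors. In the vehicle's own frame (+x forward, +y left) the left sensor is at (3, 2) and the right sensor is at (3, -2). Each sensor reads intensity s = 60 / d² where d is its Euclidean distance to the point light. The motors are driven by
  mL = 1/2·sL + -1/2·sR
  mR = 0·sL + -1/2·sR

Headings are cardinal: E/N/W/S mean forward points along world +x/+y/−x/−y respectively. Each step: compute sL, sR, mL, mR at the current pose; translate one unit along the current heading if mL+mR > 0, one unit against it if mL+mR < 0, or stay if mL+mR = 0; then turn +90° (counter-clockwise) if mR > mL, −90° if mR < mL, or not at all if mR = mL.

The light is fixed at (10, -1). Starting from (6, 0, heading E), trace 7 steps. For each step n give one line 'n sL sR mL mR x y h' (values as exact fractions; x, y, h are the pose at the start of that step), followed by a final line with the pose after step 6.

n=0: pose=(6,0,E); sL=6, sR=30; mL=-12, mR=-15; mL+mR=-27 → advance -1; mR−mL=-3 → turn -1·90°
n=1: pose=(5,0,S); sL=60/13, sR=60/53; mL=1200/689, mR=-30/53; mL+mR=810/689 → advance +1; mR−mL=-30/13 → turn -1·90°
n=2: pose=(5,-1,W); sL=15/17, sR=15/17; mL=0, mR=-15/34; mL+mR=-15/34 → advance -1; mR−mL=-15/34 → turn -1·90°
n=3: pose=(6,-1,N); sL=4/3, sR=60/13; mL=-64/39, mR=-30/13; mL+mR=-154/39 → advance -1; mR−mL=-2/3 → turn -1·90°
n=4: pose=(6,-2,E); sL=30, sR=6; mL=12, mR=-3; mL+mR=9 → advance +1; mR−mL=-15 → turn -1·90°
n=5: pose=(7,-2,S); sL=60/17, sR=60/41; mL=720/697, mR=-30/41; mL+mR=210/697 → advance +1; mR−mL=-30/17 → turn -1·90°
n=6: pose=(7,-3,W); sL=15/13, sR=5/3; mL=-10/39, mR=-5/6; mL+mR=-85/78 → advance -1; mR−mL=-15/26 → turn -1·90°

0 6 30 -12 -15 6 0 E
1 60/13 60/53 1200/689 -30/53 5 0 S
2 15/17 15/17 0 -15/34 5 -1 W
3 4/3 60/13 -64/39 -30/13 6 -1 N
4 30 6 12 -3 6 -2 E
5 60/17 60/41 720/697 -30/41 7 -2 S
6 15/13 5/3 -10/39 -5/6 7 -3 W
final 8 -3 N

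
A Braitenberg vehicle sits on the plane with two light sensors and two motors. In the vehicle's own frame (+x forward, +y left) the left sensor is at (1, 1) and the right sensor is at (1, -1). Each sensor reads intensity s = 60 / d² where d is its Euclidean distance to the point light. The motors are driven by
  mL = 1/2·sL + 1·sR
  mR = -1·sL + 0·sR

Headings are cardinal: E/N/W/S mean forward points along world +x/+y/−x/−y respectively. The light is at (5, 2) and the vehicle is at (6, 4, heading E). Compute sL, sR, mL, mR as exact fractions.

60/13 12 186/13 -60/13

left sensor world pos  = (7, 5); dL² = 13
right sensor world pos = (7, 3); dR² = 5
sL = 60/13 = 60/13
sR = 60/5 = 12
mL = 1/2·sL + 1·sR = 186/13
mR = -1·sL + 0·sR = -60/13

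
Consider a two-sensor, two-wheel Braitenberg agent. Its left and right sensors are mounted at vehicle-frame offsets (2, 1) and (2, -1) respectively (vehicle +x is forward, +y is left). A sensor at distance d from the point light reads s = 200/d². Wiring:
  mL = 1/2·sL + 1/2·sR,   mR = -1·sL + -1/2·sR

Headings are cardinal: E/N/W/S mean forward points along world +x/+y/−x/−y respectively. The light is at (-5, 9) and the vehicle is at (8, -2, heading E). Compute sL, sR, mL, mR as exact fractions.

8/13 200/369 2776/4797 -4252/4797

left sensor world pos  = (10, -1); dL² = 325
right sensor world pos = (10, -3); dR² = 369
sL = 200/325 = 8/13
sR = 200/369 = 200/369
mL = 1/2·sL + 1/2·sR = 2776/4797
mR = -1·sL + -1/2·sR = -4252/4797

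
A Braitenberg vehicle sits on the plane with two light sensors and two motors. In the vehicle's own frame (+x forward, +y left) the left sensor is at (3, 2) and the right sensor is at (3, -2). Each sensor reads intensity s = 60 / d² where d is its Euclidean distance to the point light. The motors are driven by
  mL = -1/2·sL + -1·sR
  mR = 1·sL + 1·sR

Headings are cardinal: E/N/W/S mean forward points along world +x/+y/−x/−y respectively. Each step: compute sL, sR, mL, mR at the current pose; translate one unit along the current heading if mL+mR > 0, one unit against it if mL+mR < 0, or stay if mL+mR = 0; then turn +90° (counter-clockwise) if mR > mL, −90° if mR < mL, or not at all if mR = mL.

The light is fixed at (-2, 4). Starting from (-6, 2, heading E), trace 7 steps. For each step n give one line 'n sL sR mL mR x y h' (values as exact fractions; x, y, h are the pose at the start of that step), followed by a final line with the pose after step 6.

n=0: pose=(-6,2,E); sL=60, sR=60/17; mL=-570/17, mR=1080/17; mL+mR=30 → advance +1; mR−mL=1650/17 → turn +1·90°
n=1: pose=(-5,2,N); sL=30/13, sR=30; mL=-405/13, mR=420/13; mL+mR=15/13 → advance +1; mR−mL=825/13 → turn +1·90°
n=2: pose=(-5,3,W); sL=4/3, sR=60/37; mL=-254/111, mR=328/111; mL+mR=2/3 → advance +1; mR−mL=194/37 → turn +1·90°
n=3: pose=(-6,3,S); sL=3, sR=15/13; mL=-69/26, mR=54/13; mL+mR=3/2 → advance +1; mR−mL=177/26 → turn +1·90°
n=4: pose=(-6,2,E); sL=60, sR=60/17; mL=-570/17, mR=1080/17; mL+mR=30 → advance +1; mR−mL=1650/17 → turn +1·90°
n=5: pose=(-5,2,N); sL=30/13, sR=30; mL=-405/13, mR=420/13; mL+mR=15/13 → advance +1; mR−mL=825/13 → turn +1·90°
n=6: pose=(-5,3,W); sL=4/3, sR=60/37; mL=-254/111, mR=328/111; mL+mR=2/3 → advance +1; mR−mL=194/37 → turn +1·90°

0 60 60/17 -570/17 1080/17 -6 2 E
1 30/13 30 -405/13 420/13 -5 2 N
2 4/3 60/37 -254/111 328/111 -5 3 W
3 3 15/13 -69/26 54/13 -6 3 S
4 60 60/17 -570/17 1080/17 -6 2 E
5 30/13 30 -405/13 420/13 -5 2 N
6 4/3 60/37 -254/111 328/111 -5 3 W
final -6 3 S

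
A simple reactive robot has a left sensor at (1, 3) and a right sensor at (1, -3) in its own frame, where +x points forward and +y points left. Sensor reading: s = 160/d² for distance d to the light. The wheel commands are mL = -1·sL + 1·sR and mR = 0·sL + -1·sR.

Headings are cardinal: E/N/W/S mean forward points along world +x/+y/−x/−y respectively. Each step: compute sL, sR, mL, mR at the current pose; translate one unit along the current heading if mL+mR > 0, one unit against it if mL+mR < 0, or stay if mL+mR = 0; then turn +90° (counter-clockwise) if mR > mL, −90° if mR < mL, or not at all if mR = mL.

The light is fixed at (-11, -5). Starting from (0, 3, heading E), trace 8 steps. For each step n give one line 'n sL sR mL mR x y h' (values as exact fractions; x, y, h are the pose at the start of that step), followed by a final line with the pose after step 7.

0 32/53 160/169 3072/8957 -160/169 0 3 E
1 80/109 80/49 4800/5341 -80/49 -1 3 S
2 160/117 32/45 -128/195 -32/45 -1 4 W
3 40/41 20/37 -660/1517 -20/37 0 4 N
4 32/53 160/169 3072/8957 -160/169 0 3 E
5 80/109 80/49 4800/5341 -80/49 -1 3 S
6 160/117 32/45 -128/195 -32/45 -1 4 W
7 40/41 20/37 -660/1517 -20/37 0 4 N
final 0 3 E

n=0: pose=(0,3,E); sL=32/53, sR=160/169; mL=3072/8957, mR=-160/169; mL+mR=-32/53 → advance -1; mR−mL=-11552/8957 → turn -1·90°
n=1: pose=(-1,3,S); sL=80/109, sR=80/49; mL=4800/5341, mR=-80/49; mL+mR=-80/109 → advance -1; mR−mL=-13520/5341 → turn -1·90°
n=2: pose=(-1,4,W); sL=160/117, sR=32/45; mL=-128/195, mR=-32/45; mL+mR=-160/117 → advance -1; mR−mL=-32/585 → turn -1·90°
n=3: pose=(0,4,N); sL=40/41, sR=20/37; mL=-660/1517, mR=-20/37; mL+mR=-40/41 → advance -1; mR−mL=-160/1517 → turn -1·90°
n=4: pose=(0,3,E); sL=32/53, sR=160/169; mL=3072/8957, mR=-160/169; mL+mR=-32/53 → advance -1; mR−mL=-11552/8957 → turn -1·90°
n=5: pose=(-1,3,S); sL=80/109, sR=80/49; mL=4800/5341, mR=-80/49; mL+mR=-80/109 → advance -1; mR−mL=-13520/5341 → turn -1·90°
n=6: pose=(-1,4,W); sL=160/117, sR=32/45; mL=-128/195, mR=-32/45; mL+mR=-160/117 → advance -1; mR−mL=-32/585 → turn -1·90°
n=7: pose=(0,4,N); sL=40/41, sR=20/37; mL=-660/1517, mR=-20/37; mL+mR=-40/41 → advance -1; mR−mL=-160/1517 → turn -1·90°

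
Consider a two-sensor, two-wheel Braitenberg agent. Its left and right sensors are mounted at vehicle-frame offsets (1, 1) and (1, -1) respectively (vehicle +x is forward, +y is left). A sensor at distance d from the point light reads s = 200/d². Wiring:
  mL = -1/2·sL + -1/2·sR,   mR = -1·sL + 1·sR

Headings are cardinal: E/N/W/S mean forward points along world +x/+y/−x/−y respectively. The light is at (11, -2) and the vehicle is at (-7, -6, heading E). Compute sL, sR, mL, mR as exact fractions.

100/149 100/157 -15300/23393 -800/23393

left sensor world pos  = (-6, -5); dL² = 298
right sensor world pos = (-6, -7); dR² = 314
sL = 200/298 = 100/149
sR = 200/314 = 100/157
mL = -1/2·sL + -1/2·sR = -15300/23393
mR = -1·sL + 1·sR = -800/23393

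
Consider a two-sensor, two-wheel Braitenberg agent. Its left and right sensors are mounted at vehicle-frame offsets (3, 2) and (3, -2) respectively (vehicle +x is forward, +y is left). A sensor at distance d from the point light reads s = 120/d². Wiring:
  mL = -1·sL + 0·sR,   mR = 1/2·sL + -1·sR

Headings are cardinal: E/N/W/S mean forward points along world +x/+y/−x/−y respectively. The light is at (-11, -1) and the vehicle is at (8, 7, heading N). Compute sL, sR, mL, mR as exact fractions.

12/41 60/281 -12/41 -774/11521

left sensor world pos  = (6, 10); dL² = 410
right sensor world pos = (10, 10); dR² = 562
sL = 120/410 = 12/41
sR = 120/562 = 60/281
mL = -1·sL + 0·sR = -12/41
mR = 1/2·sL + -1·sR = -774/11521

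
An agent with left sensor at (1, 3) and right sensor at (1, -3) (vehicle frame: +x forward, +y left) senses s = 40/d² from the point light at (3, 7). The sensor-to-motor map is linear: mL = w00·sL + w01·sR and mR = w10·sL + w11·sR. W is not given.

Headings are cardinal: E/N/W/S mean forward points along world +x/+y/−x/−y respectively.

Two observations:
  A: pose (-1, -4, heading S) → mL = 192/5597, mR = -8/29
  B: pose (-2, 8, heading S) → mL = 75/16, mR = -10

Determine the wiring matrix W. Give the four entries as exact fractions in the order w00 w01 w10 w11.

1/2 -1/2 -1 0

obs A: pose=(-1,-4,S) → sL=8/29, sR=40/193, mL=192/5597, mR=-8/29
obs B: pose=(-2,8,S) → sL=10, sR=5/8, mL=75/16, mR=-10
sensor matrix S = [[8/29, 40/193], [10, 5/8]]; det S = -10635/5597
solve [mL_A; mL_B] = S·[w00; w01] and [mR_A; mR_B] = S·[w10; w11]:
  w00 = 1/2, w01 = -1/2, w10 = -1, w11 = 0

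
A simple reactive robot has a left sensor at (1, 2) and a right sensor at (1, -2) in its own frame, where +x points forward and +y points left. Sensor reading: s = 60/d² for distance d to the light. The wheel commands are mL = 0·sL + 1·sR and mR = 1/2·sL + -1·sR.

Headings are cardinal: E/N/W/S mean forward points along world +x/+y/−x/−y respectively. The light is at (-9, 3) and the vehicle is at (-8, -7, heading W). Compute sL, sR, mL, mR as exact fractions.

5/12 15/16 15/16 -35/48

left sensor world pos  = (-9, -9); dL² = 144
right sensor world pos = (-9, -5); dR² = 64
sL = 60/144 = 5/12
sR = 60/64 = 15/16
mL = 0·sL + 1·sR = 15/16
mR = 1/2·sL + -1·sR = -35/48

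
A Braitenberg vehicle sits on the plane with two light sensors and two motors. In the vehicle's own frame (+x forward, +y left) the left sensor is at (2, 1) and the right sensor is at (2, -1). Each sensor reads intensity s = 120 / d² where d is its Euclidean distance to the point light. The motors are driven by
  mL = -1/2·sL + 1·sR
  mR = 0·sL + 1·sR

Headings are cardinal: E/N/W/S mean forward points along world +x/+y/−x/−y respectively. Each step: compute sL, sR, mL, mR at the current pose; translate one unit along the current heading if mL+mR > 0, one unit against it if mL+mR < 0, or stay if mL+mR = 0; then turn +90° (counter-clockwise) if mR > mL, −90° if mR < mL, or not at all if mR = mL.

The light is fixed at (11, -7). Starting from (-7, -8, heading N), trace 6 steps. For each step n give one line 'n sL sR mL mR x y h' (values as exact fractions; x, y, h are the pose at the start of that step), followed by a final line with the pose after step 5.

0 60/181 12/29 1302/5249 12/29 -7 -8 N
1 120/401 120/401 60/401 120/401 -7 -7 W
2 15/41 30/101 945/8282 30/101 -8 -7 S
3 120/289 120/293 17100/84677 120/293 -8 -8 E
4 60/181 12/29 1302/5249 12/29 -7 -8 N
5 120/401 120/401 60/401 120/401 -7 -7 W
final -8 -7 S

n=0: pose=(-7,-8,N); sL=60/181, sR=12/29; mL=1302/5249, mR=12/29; mL+mR=3474/5249 → advance +1; mR−mL=30/181 → turn +1·90°
n=1: pose=(-7,-7,W); sL=120/401, sR=120/401; mL=60/401, mR=120/401; mL+mR=180/401 → advance +1; mR−mL=60/401 → turn +1·90°
n=2: pose=(-8,-7,S); sL=15/41, sR=30/101; mL=945/8282, mR=30/101; mL+mR=3405/8282 → advance +1; mR−mL=15/82 → turn +1·90°
n=3: pose=(-8,-8,E); sL=120/289, sR=120/293; mL=17100/84677, mR=120/293; mL+mR=51780/84677 → advance +1; mR−mL=60/289 → turn +1·90°
n=4: pose=(-7,-8,N); sL=60/181, sR=12/29; mL=1302/5249, mR=12/29; mL+mR=3474/5249 → advance +1; mR−mL=30/181 → turn +1·90°
n=5: pose=(-7,-7,W); sL=120/401, sR=120/401; mL=60/401, mR=120/401; mL+mR=180/401 → advance +1; mR−mL=60/401 → turn +1·90°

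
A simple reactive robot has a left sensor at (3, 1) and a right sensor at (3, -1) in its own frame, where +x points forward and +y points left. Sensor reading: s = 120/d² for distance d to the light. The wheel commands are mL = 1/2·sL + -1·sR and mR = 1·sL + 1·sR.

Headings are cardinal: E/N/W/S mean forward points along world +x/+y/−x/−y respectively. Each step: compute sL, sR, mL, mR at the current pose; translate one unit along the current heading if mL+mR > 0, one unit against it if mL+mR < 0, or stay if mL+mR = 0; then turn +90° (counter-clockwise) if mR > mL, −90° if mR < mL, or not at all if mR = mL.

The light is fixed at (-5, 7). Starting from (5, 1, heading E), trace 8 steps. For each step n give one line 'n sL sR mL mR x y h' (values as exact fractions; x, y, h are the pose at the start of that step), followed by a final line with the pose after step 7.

0 60/97 60/109 -2550/10573 12360/10573 5 1 E
1 120/109 40/51 -1300/5559 10480/5559 6 1 N
2 6/5 3/2 -9/10 27/10 6 2 W
3 24/37 24/29 -540/1073 1584/1073 5 2 S
4 60/97 60/109 -2550/10573 12360/10573 5 1 E
5 120/109 40/51 -1300/5559 10480/5559 6 1 N
6 6/5 3/2 -9/10 27/10 6 2 W
7 24/37 24/29 -540/1073 1584/1073 5 2 S
final 5 1 E

n=0: pose=(5,1,E); sL=60/97, sR=60/109; mL=-2550/10573, mR=12360/10573; mL+mR=90/97 → advance +1; mR−mL=14910/10573 → turn +1·90°
n=1: pose=(6,1,N); sL=120/109, sR=40/51; mL=-1300/5559, mR=10480/5559; mL+mR=180/109 → advance +1; mR−mL=11780/5559 → turn +1·90°
n=2: pose=(6,2,W); sL=6/5, sR=3/2; mL=-9/10, mR=27/10; mL+mR=9/5 → advance +1; mR−mL=18/5 → turn +1·90°
n=3: pose=(5,2,S); sL=24/37, sR=24/29; mL=-540/1073, mR=1584/1073; mL+mR=36/37 → advance +1; mR−mL=2124/1073 → turn +1·90°
n=4: pose=(5,1,E); sL=60/97, sR=60/109; mL=-2550/10573, mR=12360/10573; mL+mR=90/97 → advance +1; mR−mL=14910/10573 → turn +1·90°
n=5: pose=(6,1,N); sL=120/109, sR=40/51; mL=-1300/5559, mR=10480/5559; mL+mR=180/109 → advance +1; mR−mL=11780/5559 → turn +1·90°
n=6: pose=(6,2,W); sL=6/5, sR=3/2; mL=-9/10, mR=27/10; mL+mR=9/5 → advance +1; mR−mL=18/5 → turn +1·90°
n=7: pose=(5,2,S); sL=24/37, sR=24/29; mL=-540/1073, mR=1584/1073; mL+mR=36/37 → advance +1; mR−mL=2124/1073 → turn +1·90°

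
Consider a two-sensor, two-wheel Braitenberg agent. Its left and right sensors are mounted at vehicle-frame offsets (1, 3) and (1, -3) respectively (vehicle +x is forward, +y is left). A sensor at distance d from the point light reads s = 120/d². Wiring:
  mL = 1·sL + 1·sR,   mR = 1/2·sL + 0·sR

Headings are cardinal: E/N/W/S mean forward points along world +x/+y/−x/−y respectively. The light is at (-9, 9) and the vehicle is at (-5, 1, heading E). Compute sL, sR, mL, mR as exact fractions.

12/5 60/73 1176/365 6/5

left sensor world pos  = (-4, 4); dL² = 50
right sensor world pos = (-4, -2); dR² = 146
sL = 120/50 = 12/5
sR = 120/146 = 60/73
mL = 1·sL + 1·sR = 1176/365
mR = 1/2·sL + 0·sR = 6/5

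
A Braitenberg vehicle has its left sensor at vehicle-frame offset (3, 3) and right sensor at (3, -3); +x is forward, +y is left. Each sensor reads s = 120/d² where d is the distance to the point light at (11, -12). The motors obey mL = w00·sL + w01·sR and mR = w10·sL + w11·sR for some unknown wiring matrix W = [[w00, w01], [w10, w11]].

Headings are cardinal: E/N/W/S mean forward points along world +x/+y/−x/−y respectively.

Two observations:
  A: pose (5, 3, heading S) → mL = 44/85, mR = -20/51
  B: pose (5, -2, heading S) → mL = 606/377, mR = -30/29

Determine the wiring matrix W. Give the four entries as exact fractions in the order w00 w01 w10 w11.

1 -1/2 -1/2 0

obs A: pose=(5,3,S) → sL=40/51, sR=8/15, mL=44/85, mR=-20/51
obs B: pose=(5,-2,S) → sL=60/29, sR=12/13, mL=606/377, mR=-30/29
sensor matrix S = [[40/51, 8/15], [60/29, 12/13]]; det S = -2432/6409
solve [mL_A; mL_B] = S·[w00; w01] and [mR_A; mR_B] = S·[w10; w11]:
  w00 = 1, w01 = -1/2, w10 = -1/2, w11 = 0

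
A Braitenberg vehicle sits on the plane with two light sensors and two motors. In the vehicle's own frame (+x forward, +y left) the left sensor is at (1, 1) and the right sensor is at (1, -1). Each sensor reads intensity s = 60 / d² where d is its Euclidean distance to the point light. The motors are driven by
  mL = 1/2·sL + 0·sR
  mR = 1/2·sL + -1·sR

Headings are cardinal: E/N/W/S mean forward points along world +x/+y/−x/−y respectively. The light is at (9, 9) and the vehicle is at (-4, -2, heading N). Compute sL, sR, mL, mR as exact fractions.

15/74 15/61 15/148 -1305/9028

left sensor world pos  = (-5, -1); dL² = 296
right sensor world pos = (-3, -1); dR² = 244
sL = 60/296 = 15/74
sR = 60/244 = 15/61
mL = 1/2·sL + 0·sR = 15/148
mR = 1/2·sL + -1·sR = -1305/9028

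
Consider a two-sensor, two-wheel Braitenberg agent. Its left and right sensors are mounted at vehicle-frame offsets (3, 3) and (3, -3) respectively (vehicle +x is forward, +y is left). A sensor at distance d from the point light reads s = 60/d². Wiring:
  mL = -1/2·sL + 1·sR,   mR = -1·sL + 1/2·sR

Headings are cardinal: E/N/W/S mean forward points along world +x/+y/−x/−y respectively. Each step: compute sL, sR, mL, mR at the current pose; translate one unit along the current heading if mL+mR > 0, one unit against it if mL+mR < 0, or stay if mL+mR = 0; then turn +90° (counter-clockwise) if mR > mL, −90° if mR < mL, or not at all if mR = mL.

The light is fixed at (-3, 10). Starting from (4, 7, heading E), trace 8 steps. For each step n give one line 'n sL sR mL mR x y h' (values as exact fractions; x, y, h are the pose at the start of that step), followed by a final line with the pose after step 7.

0 3/5 15/34 12/85 -129/340 4 7 E
1 20/39 4/3 14/13 2/13 3 7 S
2 30/29 6 159/29 57/29 3 6 W
3 12 12/13 -66/13 -150/13 2 6 N
4 15/17 15/32 15/544 -705/1088 2 5 E
5 60/113 12/13 966/1469 -102/1469 1 5 S
6 30/41 6 231/41 93/41 1 4 W
7 20/3 4/3 -2 -6 0 4 N
final 0 3 E

n=0: pose=(4,7,E); sL=3/5, sR=15/34; mL=12/85, mR=-129/340; mL+mR=-81/340 → advance -1; mR−mL=-177/340 → turn -1·90°
n=1: pose=(3,7,S); sL=20/39, sR=4/3; mL=14/13, mR=2/13; mL+mR=16/13 → advance +1; mR−mL=-12/13 → turn -1·90°
n=2: pose=(3,6,W); sL=30/29, sR=6; mL=159/29, mR=57/29; mL+mR=216/29 → advance +1; mR−mL=-102/29 → turn -1·90°
n=3: pose=(2,6,N); sL=12, sR=12/13; mL=-66/13, mR=-150/13; mL+mR=-216/13 → advance -1; mR−mL=-84/13 → turn -1·90°
n=4: pose=(2,5,E); sL=15/17, sR=15/32; mL=15/544, mR=-705/1088; mL+mR=-675/1088 → advance -1; mR−mL=-735/1088 → turn -1·90°
n=5: pose=(1,5,S); sL=60/113, sR=12/13; mL=966/1469, mR=-102/1469; mL+mR=864/1469 → advance +1; mR−mL=-1068/1469 → turn -1·90°
n=6: pose=(1,4,W); sL=30/41, sR=6; mL=231/41, mR=93/41; mL+mR=324/41 → advance +1; mR−mL=-138/41 → turn -1·90°
n=7: pose=(0,4,N); sL=20/3, sR=4/3; mL=-2, mR=-6; mL+mR=-8 → advance -1; mR−mL=-4 → turn -1·90°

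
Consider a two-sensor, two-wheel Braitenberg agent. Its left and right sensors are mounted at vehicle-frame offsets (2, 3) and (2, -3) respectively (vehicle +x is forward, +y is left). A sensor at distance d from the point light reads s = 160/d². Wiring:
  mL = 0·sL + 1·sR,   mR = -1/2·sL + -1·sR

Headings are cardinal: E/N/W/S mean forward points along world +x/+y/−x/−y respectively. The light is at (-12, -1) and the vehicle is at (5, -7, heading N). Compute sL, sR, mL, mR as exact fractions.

left sensor world pos  = (2, -5); dL² = 212
right sensor world pos = (8, -5); dR² = 416
sL = 160/212 = 40/53
sR = 160/416 = 5/13
mL = 0·sL + 1·sR = 5/13
mR = -1/2·sL + -1·sR = -525/689

40/53 5/13 5/13 -525/689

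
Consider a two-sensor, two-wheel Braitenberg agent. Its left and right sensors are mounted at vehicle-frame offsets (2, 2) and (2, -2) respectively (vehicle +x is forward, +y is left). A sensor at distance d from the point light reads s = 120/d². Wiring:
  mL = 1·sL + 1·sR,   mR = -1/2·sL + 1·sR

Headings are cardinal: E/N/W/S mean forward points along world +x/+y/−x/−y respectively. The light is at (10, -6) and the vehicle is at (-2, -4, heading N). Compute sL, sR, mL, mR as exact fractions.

left sensor world pos  = (-4, -2); dL² = 212
right sensor world pos = (0, -2); dR² = 116
sL = 120/212 = 30/53
sR = 120/116 = 30/29
mL = 1·sL + 1·sR = 2460/1537
mR = -1/2·sL + 1·sR = 1155/1537

30/53 30/29 2460/1537 1155/1537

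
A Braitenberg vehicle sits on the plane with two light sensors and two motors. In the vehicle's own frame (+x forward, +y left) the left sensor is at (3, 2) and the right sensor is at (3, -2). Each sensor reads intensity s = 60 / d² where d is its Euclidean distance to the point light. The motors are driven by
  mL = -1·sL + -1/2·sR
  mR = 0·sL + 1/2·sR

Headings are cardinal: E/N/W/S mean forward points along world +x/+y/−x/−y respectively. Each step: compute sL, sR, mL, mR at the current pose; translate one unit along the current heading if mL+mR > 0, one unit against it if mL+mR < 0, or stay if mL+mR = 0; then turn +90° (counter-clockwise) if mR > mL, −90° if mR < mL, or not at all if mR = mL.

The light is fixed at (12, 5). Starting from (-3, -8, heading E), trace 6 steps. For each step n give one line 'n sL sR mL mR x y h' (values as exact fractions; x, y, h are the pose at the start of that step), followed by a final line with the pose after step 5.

0 12/53 20/123 -2006/6519 10/123 -3 -8 E
1 15/106 15/74 -1905/7844 15/148 -4 -8 N
2 60/617 12/101 -9762/62317 6/101 -4 -9 W
3 30/229 30/289 -12105/66181 15/289 -3 -9 S
4 12/53 20/123 -2006/6519 10/123 -3 -8 E
5 15/106 15/74 -1905/7844 15/148 -4 -8 N
final -4 -9 W

n=0: pose=(-3,-8,E); sL=12/53, sR=20/123; mL=-2006/6519, mR=10/123; mL+mR=-12/53 → advance -1; mR−mL=2536/6519 → turn +1·90°
n=1: pose=(-4,-8,N); sL=15/106, sR=15/74; mL=-1905/7844, mR=15/148; mL+mR=-15/106 → advance -1; mR−mL=675/1961 → turn +1·90°
n=2: pose=(-4,-9,W); sL=60/617, sR=12/101; mL=-9762/62317, mR=6/101; mL+mR=-60/617 → advance -1; mR−mL=13464/62317 → turn +1·90°
n=3: pose=(-3,-9,S); sL=30/229, sR=30/289; mL=-12105/66181, mR=15/289; mL+mR=-30/229 → advance -1; mR−mL=15540/66181 → turn +1·90°
n=4: pose=(-3,-8,E); sL=12/53, sR=20/123; mL=-2006/6519, mR=10/123; mL+mR=-12/53 → advance -1; mR−mL=2536/6519 → turn +1·90°
n=5: pose=(-4,-8,N); sL=15/106, sR=15/74; mL=-1905/7844, mR=15/148; mL+mR=-15/106 → advance -1; mR−mL=675/1961 → turn +1·90°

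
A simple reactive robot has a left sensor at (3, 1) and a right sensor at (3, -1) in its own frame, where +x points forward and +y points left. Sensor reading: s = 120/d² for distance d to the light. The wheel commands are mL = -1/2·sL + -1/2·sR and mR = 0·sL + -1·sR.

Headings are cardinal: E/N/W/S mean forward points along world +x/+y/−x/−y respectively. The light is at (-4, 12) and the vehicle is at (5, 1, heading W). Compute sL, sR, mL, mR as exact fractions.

2/3 15/17 -79/102 -15/17

left sensor world pos  = (2, 0); dL² = 180
right sensor world pos = (2, 2); dR² = 136
sL = 120/180 = 2/3
sR = 120/136 = 15/17
mL = -1/2·sL + -1/2·sR = -79/102
mR = 0·sL + -1·sR = -15/17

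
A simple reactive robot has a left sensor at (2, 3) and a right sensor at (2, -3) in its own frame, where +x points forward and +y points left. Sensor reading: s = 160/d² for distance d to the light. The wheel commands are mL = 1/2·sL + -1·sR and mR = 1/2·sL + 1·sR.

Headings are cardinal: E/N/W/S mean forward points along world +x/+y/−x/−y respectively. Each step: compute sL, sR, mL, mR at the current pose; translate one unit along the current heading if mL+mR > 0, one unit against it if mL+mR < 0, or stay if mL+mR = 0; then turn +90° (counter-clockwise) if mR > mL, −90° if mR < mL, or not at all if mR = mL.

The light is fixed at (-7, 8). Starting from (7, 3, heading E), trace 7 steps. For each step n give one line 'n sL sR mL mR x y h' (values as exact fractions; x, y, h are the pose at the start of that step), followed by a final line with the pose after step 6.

n=0: pose=(7,3,E); sL=8/13, sR=1/2; mL=-5/26, mR=21/26; mL+mR=8/13 → advance +1; mR−mL=1 → turn +1·90°
n=1: pose=(8,3,N); sL=160/153, sR=160/333; mL=80/1887, mR=5680/5661; mL+mR=160/153 → advance +1; mR−mL=320/333 → turn +1·90°
n=2: pose=(8,4,W); sL=80/109, sR=16/17; mL=-1064/1853, mR=2424/1853; mL+mR=80/109 → advance +1; mR−mL=32/17 → turn +1·90°
n=3: pose=(7,4,S); sL=32/65, sR=160/157; mL=-7888/10205, mR=12912/10205; mL+mR=32/65 → advance +1; mR−mL=320/157 → turn +1·90°
n=4: pose=(7,3,E); sL=8/13, sR=1/2; mL=-5/26, mR=21/26; mL+mR=8/13 → advance +1; mR−mL=1 → turn +1·90°
n=5: pose=(8,3,N); sL=160/153, sR=160/333; mL=80/1887, mR=5680/5661; mL+mR=160/153 → advance +1; mR−mL=320/333 → turn +1·90°
n=6: pose=(8,4,W); sL=80/109, sR=16/17; mL=-1064/1853, mR=2424/1853; mL+mR=80/109 → advance +1; mR−mL=32/17 → turn +1·90°

0 8/13 1/2 -5/26 21/26 7 3 E
1 160/153 160/333 80/1887 5680/5661 8 3 N
2 80/109 16/17 -1064/1853 2424/1853 8 4 W
3 32/65 160/157 -7888/10205 12912/10205 7 4 S
4 8/13 1/2 -5/26 21/26 7 3 E
5 160/153 160/333 80/1887 5680/5661 8 3 N
6 80/109 16/17 -1064/1853 2424/1853 8 4 W
final 7 4 S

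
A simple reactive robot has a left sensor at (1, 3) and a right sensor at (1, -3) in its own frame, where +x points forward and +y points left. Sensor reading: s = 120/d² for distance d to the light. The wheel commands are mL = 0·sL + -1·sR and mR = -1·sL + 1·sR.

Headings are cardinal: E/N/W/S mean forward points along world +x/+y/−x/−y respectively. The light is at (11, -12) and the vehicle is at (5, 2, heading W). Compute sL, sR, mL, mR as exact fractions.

12/17 60/169 -60/169 -1008/2873

left sensor world pos  = (4, -1); dL² = 170
right sensor world pos = (4, 5); dR² = 338
sL = 120/170 = 12/17
sR = 120/338 = 60/169
mL = 0·sL + -1·sR = -60/169
mR = -1·sL + 1·sR = -1008/2873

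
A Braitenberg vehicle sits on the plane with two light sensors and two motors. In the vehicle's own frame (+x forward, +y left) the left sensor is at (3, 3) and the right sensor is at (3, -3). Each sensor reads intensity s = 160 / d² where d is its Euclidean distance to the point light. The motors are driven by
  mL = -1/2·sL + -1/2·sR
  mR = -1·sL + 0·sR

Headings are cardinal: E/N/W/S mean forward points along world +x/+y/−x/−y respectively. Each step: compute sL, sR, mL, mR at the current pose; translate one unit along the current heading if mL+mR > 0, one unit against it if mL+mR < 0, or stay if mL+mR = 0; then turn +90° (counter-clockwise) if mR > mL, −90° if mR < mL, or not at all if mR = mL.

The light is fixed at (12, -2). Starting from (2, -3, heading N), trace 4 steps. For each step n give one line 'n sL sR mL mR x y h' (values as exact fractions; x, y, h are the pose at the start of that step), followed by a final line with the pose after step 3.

0 160/173 160/53 -18080/9169 -160/173 2 -3 N
1 80/97 16/17 -1456/1649 -80/97 2 -4 W
2 160/61 160/169 -18400/10309 -160/61 3 -4 S
3 1 40/37 -77/74 -1 3 -3 W
final 4 -3 S

n=0: pose=(2,-3,N); sL=160/173, sR=160/53; mL=-18080/9169, mR=-160/173; mL+mR=-26560/9169 → advance -1; mR−mL=9600/9169 → turn +1·90°
n=1: pose=(2,-4,W); sL=80/97, sR=16/17; mL=-1456/1649, mR=-80/97; mL+mR=-2816/1649 → advance -1; mR−mL=96/1649 → turn +1·90°
n=2: pose=(3,-4,S); sL=160/61, sR=160/169; mL=-18400/10309, mR=-160/61; mL+mR=-45440/10309 → advance -1; mR−mL=-8640/10309 → turn -1·90°
n=3: pose=(3,-3,W); sL=1, sR=40/37; mL=-77/74, mR=-1; mL+mR=-151/74 → advance -1; mR−mL=3/74 → turn +1·90°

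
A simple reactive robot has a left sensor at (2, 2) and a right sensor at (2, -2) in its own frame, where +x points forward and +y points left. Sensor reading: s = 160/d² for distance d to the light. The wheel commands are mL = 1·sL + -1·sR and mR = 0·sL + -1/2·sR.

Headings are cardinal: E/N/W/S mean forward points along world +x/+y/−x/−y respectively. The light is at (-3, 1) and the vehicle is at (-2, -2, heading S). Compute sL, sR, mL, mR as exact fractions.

left sensor world pos  = (0, -4); dL² = 34
right sensor world pos = (-4, -4); dR² = 26
sL = 160/34 = 80/17
sR = 160/26 = 80/13
mL = 1·sL + -1·sR = -320/221
mR = 0·sL + -1/2·sR = -40/13

80/17 80/13 -320/221 -40/13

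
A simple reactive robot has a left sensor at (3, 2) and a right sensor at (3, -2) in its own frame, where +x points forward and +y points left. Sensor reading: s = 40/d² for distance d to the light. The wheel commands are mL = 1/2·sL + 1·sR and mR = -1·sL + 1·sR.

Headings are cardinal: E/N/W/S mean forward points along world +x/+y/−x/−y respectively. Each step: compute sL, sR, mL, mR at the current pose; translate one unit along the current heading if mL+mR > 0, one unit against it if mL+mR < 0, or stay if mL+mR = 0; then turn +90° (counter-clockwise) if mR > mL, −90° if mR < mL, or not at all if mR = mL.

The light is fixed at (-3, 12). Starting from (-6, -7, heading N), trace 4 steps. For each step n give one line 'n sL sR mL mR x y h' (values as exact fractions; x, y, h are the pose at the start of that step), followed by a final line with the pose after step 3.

0 40/281 40/257 16380/72217 960/72217 -6 -7 N
1 5/32 1/10 57/320 -9/160 -6 -6 E
2 40/441 40/457 26780/201537 -640/201537 -5 -6 S
3 20/233 20/157 6230/36581 1520/36581 -5 -7 W
final -6 -7 N

n=0: pose=(-6,-7,N); sL=40/281, sR=40/257; mL=16380/72217, mR=960/72217; mL+mR=17340/72217 → advance +1; mR−mL=-60/281 → turn -1·90°
n=1: pose=(-6,-6,E); sL=5/32, sR=1/10; mL=57/320, mR=-9/160; mL+mR=39/320 → advance +1; mR−mL=-15/64 → turn -1·90°
n=2: pose=(-5,-6,S); sL=40/441, sR=40/457; mL=26780/201537, mR=-640/201537; mL+mR=26140/201537 → advance +1; mR−mL=-20/147 → turn -1·90°
n=3: pose=(-5,-7,W); sL=20/233, sR=20/157; mL=6230/36581, mR=1520/36581; mL+mR=7750/36581 → advance +1; mR−mL=-30/233 → turn -1·90°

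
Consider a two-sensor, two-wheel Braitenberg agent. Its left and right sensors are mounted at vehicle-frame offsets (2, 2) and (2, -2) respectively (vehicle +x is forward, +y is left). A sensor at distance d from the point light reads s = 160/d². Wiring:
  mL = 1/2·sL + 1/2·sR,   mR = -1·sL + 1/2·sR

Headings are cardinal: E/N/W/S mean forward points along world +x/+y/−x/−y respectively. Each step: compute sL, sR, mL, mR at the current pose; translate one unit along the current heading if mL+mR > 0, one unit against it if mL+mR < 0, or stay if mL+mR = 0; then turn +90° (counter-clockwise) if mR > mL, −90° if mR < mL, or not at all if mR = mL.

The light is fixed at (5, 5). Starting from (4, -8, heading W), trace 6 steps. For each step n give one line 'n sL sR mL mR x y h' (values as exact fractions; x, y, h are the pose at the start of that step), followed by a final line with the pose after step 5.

0 80/117 16/13 112/117 -8/117 4 -8 W
1 160/137 160/121 20640/16577 -8400/16577 3 -8 N
2 8/5 40/49 296/245 -292/245 3 -7 E
3 160/197 32/41 6432/8077 -3408/8077 4 -7 S
4 80/117 16/13 112/117 -8/117 4 -8 W
5 160/137 160/121 20640/16577 -8400/16577 3 -8 N
final 3 -7 E

n=0: pose=(4,-8,W); sL=80/117, sR=16/13; mL=112/117, mR=-8/117; mL+mR=8/9 → advance +1; mR−mL=-40/39 → turn -1·90°
n=1: pose=(3,-8,N); sL=160/137, sR=160/121; mL=20640/16577, mR=-8400/16577; mL+mR=12240/16577 → advance +1; mR−mL=-240/137 → turn -1·90°
n=2: pose=(3,-7,E); sL=8/5, sR=40/49; mL=296/245, mR=-292/245; mL+mR=4/245 → advance +1; mR−mL=-12/5 → turn -1·90°
n=3: pose=(4,-7,S); sL=160/197, sR=32/41; mL=6432/8077, mR=-3408/8077; mL+mR=3024/8077 → advance +1; mR−mL=-240/197 → turn -1·90°
n=4: pose=(4,-8,W); sL=80/117, sR=16/13; mL=112/117, mR=-8/117; mL+mR=8/9 → advance +1; mR−mL=-40/39 → turn -1·90°
n=5: pose=(3,-8,N); sL=160/137, sR=160/121; mL=20640/16577, mR=-8400/16577; mL+mR=12240/16577 → advance +1; mR−mL=-240/137 → turn -1·90°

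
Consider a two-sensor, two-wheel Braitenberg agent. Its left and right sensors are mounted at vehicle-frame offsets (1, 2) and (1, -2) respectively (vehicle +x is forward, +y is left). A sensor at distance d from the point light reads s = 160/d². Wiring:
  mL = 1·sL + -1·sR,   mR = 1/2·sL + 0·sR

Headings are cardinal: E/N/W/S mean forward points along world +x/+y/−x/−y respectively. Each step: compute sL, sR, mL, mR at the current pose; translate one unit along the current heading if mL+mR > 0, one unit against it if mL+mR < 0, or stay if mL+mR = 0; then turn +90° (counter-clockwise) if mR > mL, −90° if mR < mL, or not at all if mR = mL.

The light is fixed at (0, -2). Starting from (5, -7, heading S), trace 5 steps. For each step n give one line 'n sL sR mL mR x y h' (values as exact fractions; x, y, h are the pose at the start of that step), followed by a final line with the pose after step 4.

n=0: pose=(5,-7,S); sL=32/17, sR=32/9; mL=-256/153, mR=16/17; mL+mR=-112/153 → advance -1; mR−mL=400/153 → turn +1·90°
n=1: pose=(5,-6,E); sL=4, sR=20/9; mL=16/9, mR=2; mL+mR=34/9 → advance +1; mR−mL=2/9 → turn +1·90°
n=2: pose=(6,-6,N); sL=32/5, sR=160/73; mL=1536/365, mR=16/5; mL+mR=2704/365 → advance +1; mR−mL=-368/365 → turn -1·90°
n=3: pose=(6,-5,E); sL=16/5, sR=80/37; mL=192/185, mR=8/5; mL+mR=488/185 → advance +1; mR−mL=104/185 → turn +1·90°
n=4: pose=(7,-5,N); sL=160/29, sR=32/17; mL=1792/493, mR=80/29; mL+mR=3152/493 → advance +1; mR−mL=-432/493 → turn -1·90°

0 32/17 32/9 -256/153 16/17 5 -7 S
1 4 20/9 16/9 2 5 -6 E
2 32/5 160/73 1536/365 16/5 6 -6 N
3 16/5 80/37 192/185 8/5 6 -5 E
4 160/29 32/17 1792/493 80/29 7 -5 N
final 7 -4 E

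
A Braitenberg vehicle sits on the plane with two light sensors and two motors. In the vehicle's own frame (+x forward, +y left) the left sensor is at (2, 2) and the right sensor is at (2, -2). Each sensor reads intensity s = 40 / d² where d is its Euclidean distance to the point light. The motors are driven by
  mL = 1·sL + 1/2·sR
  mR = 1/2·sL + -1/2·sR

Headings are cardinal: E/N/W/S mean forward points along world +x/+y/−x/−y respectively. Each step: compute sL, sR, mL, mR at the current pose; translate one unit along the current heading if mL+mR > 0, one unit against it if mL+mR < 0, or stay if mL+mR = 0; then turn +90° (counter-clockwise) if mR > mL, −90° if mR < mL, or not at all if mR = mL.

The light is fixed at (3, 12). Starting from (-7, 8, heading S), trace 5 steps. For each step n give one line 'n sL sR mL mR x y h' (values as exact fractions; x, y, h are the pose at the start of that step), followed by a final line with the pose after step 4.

0 2/5 2/9 23/45 4/45 -7 8 S
1 40/193 40/153 9980/29529 -800/29529 -7 7 W
2 20/89 4/9 358/801 -88/801 -8 7 N
3 8/17 40/117 1276/1989 128/1989 -8 8 E
4 2/5 2/9 23/45 4/45 -7 8 S
final -7 7 W

n=0: pose=(-7,8,S); sL=2/5, sR=2/9; mL=23/45, mR=4/45; mL+mR=3/5 → advance +1; mR−mL=-19/45 → turn -1·90°
n=1: pose=(-7,7,W); sL=40/193, sR=40/153; mL=9980/29529, mR=-800/29529; mL+mR=60/193 → advance +1; mR−mL=-10780/29529 → turn -1·90°
n=2: pose=(-8,7,N); sL=20/89, sR=4/9; mL=358/801, mR=-88/801; mL+mR=30/89 → advance +1; mR−mL=-446/801 → turn -1·90°
n=3: pose=(-8,8,E); sL=8/17, sR=40/117; mL=1276/1989, mR=128/1989; mL+mR=12/17 → advance +1; mR−mL=-1148/1989 → turn -1·90°
n=4: pose=(-7,8,S); sL=2/5, sR=2/9; mL=23/45, mR=4/45; mL+mR=3/5 → advance +1; mR−mL=-19/45 → turn -1·90°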